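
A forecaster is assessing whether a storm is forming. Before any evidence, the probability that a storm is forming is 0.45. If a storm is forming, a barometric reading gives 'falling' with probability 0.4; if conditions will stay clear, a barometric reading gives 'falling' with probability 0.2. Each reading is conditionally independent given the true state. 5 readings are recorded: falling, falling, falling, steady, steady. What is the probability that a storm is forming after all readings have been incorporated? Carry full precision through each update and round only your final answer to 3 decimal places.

0.786

After 'falling': P(storm) = 0.4·0.4500 / (0.4·0.4500 + 0.2·0.5500) ≈ 0.6207
After 'falling': P(storm) = 0.4·0.6207 / (0.4·0.6207 + 0.2·0.3793) ≈ 0.7660
After 'falling': P(storm) = 0.4·0.7660 / (0.4·0.7660 + 0.2·0.2340) ≈ 0.8675
After 'steady': P(storm) = 0.6·0.8675 / (0.6·0.8675 + 0.8·0.1325) ≈ 0.8308
After 'steady': P(storm) = 0.6·0.8308 / (0.6·0.8308 + 0.8·0.1692) ≈ 0.7864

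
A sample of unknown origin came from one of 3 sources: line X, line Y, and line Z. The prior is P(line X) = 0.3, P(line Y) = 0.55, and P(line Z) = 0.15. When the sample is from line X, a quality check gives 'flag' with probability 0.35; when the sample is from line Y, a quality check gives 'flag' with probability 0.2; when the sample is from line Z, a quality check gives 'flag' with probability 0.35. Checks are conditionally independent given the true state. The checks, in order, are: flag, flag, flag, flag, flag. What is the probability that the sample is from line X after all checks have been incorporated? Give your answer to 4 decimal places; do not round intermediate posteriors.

0.6205

Each posterior becomes the prior for the next update.
After 'flag': normaliser = 0.35·0.3000 + 0.2·0.5500 + 0.35·0.1500; P(line X) ≈ 0.3925, P(line Y) ≈ 0.4112, P(line Z) ≈ 0.1963
After 'flag': normaliser = 0.35·0.3925 + 0.2·0.4112 + 0.35·0.1963; P(line X) ≈ 0.4765, P(line Y) ≈ 0.2853, P(line Z) ≈ 0.2382
After 'flag': normaliser = 0.35·0.4765 + 0.2·0.2853 + 0.35·0.2382; P(line X) ≈ 0.5429, P(line Y) ≈ 0.1857, P(line Z) ≈ 0.2714
After 'flag': normaliser = 0.35·0.5429 + 0.2·0.1857 + 0.35·0.2714; P(line X) ≈ 0.5898, P(line Y) ≈ 0.1153, P(line Z) ≈ 0.2949
After 'flag': normaliser = 0.35·0.5898 + 0.2·0.1153 + 0.35·0.2949; P(line X) ≈ 0.6205, P(line Y) ≈ 0.0693, P(line Z) ≈ 0.3102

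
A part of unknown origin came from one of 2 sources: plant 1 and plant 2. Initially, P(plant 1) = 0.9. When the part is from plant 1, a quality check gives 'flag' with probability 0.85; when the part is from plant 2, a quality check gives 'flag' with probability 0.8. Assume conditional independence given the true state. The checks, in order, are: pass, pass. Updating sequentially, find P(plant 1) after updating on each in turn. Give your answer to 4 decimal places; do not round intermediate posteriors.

0.8351

After 'pass': P(plant 1) = 0.15·0.9000 / (0.15·0.9000 + 0.2·0.1000) ≈ 0.8710
After 'pass': P(plant 1) = 0.15·0.8710 / (0.15·0.8710 + 0.2·0.1290) ≈ 0.8351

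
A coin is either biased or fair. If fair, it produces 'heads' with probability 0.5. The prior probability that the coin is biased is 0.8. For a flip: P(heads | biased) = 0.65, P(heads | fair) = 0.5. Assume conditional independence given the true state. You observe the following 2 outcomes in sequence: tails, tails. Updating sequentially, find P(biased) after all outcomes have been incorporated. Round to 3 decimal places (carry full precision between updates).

Each posterior becomes the prior for the next update.
After 'tails': P(biased) = 0.35·0.8000 / (0.35·0.8000 + 0.5·0.2000) ≈ 0.7368
After 'tails': P(biased) = 0.35·0.7368 / (0.35·0.7368 + 0.5·0.2632) ≈ 0.6622

0.662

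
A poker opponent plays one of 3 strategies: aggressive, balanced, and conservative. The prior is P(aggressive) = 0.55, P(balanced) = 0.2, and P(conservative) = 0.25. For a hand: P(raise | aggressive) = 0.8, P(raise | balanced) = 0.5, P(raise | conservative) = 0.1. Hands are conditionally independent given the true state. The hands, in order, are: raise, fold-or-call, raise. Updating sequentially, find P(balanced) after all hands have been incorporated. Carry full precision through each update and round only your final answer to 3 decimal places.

0.256

After 'raise': normaliser = 0.8·0.5500 + 0.5·0.2000 + 0.1·0.2500; P(aggressive) ≈ 0.7788, P(balanced) ≈ 0.1770, P(conservative) ≈ 0.0442
After 'fold-or-call': normaliser = 0.2·0.7788 + 0.5·0.1770 + 0.9·0.0442; P(aggressive) ≈ 0.5483, P(balanced) ≈ 0.3115, P(conservative) ≈ 0.1402
After 'raise': normaliser = 0.8·0.5483 + 0.5·0.3115 + 0.1·0.1402; P(aggressive) ≈ 0.7209, P(balanced) ≈ 0.2560, P(conservative) ≈ 0.0230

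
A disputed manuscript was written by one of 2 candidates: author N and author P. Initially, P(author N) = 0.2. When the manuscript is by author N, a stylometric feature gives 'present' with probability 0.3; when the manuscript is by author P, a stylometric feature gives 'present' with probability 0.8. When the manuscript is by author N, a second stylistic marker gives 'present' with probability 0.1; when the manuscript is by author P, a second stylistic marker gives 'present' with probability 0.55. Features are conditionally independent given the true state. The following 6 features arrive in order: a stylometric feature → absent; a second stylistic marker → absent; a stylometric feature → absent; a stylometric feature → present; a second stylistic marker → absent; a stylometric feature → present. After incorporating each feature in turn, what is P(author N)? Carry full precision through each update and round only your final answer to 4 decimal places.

0.6327

After a stylometric feature='absent': P(author N) = 0.7·0.2000 / (0.7·0.2000 + 0.2·0.8000) ≈ 0.4667
After a second stylistic marker='absent': P(author N) = 0.9·0.4667 / (0.9·0.4667 + 0.45·0.5333) ≈ 0.6364
After a stylometric feature='absent': P(author N) = 0.7·0.6364 / (0.7·0.6364 + 0.2·0.3636) ≈ 0.8596
After a stylometric feature='present': P(author N) = 0.3·0.8596 / (0.3·0.8596 + 0.8·0.1404) ≈ 0.6967
After a second stylistic marker='absent': P(author N) = 0.9·0.6967 / (0.9·0.6967 + 0.45·0.3033) ≈ 0.8212
After a stylometric feature='present': P(author N) = 0.3·0.8212 / (0.3·0.8212 + 0.8·0.1788) ≈ 0.6327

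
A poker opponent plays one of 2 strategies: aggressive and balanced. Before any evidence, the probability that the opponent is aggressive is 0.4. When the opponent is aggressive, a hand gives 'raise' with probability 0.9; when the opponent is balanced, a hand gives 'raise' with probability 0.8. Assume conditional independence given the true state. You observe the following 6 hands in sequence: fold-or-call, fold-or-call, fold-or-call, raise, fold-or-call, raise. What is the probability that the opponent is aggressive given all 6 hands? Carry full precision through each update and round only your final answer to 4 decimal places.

0.0501

After 'fold-or-call': P(aggressive) = 0.1·0.4000 / (0.1·0.4000 + 0.2·0.6000) ≈ 0.2500
After 'fold-or-call': P(aggressive) = 0.1·0.2500 / (0.1·0.2500 + 0.2·0.7500) ≈ 0.1429
After 'fold-or-call': P(aggressive) = 0.1·0.1429 / (0.1·0.1429 + 0.2·0.8571) ≈ 0.0769
After 'raise': P(aggressive) = 0.9·0.0769 / (0.9·0.0769 + 0.8·0.9231) ≈ 0.0857
After 'fold-or-call': P(aggressive) = 0.1·0.0857 / (0.1·0.0857 + 0.2·0.9143) ≈ 0.0448
After 'raise': P(aggressive) = 0.9·0.0448 / (0.9·0.0448 + 0.8·0.9552) ≈ 0.0501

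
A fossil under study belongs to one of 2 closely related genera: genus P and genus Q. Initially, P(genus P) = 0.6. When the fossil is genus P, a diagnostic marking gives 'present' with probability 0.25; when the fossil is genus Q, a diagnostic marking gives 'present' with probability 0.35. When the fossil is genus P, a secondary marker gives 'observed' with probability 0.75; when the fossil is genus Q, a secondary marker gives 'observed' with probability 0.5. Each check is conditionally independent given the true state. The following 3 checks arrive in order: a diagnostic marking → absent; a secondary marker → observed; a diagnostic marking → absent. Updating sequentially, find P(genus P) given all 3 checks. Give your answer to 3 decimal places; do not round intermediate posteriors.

Each posterior becomes the prior for the next update.
After a diagnostic marking='absent': P(genus P) = 0.75·0.6000 / (0.75·0.6000 + 0.65·0.4000) ≈ 0.6338
After a secondary marker='observed': P(genus P) = 0.75·0.6338 / (0.75·0.6338 + 0.5·0.3662) ≈ 0.7219
After a diagnostic marking='absent': P(genus P) = 0.75·0.7219 / (0.75·0.7219 + 0.65·0.2781) ≈ 0.7497

0.750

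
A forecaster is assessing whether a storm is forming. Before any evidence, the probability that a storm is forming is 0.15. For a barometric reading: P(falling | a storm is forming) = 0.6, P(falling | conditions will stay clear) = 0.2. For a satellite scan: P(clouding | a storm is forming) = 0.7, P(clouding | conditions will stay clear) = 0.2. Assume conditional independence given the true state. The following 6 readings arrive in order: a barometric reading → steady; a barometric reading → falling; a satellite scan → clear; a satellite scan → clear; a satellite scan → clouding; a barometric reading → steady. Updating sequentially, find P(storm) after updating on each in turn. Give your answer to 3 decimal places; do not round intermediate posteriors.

0.061

After a barometric reading='steady': P(storm) = 0.4·0.1500 / (0.4·0.1500 + 0.8·0.8500) ≈ 0.0811
After a barometric reading='falling': P(storm) = 0.6·0.0811 / (0.6·0.0811 + 0.2·0.9189) ≈ 0.2093
After a satellite scan='clear': P(storm) = 0.3·0.2093 / (0.3·0.2093 + 0.8·0.7907) ≈ 0.0903
After a satellite scan='clear': P(storm) = 0.3·0.0903 / (0.3·0.0903 + 0.8·0.9097) ≈ 0.0359
After a satellite scan='clouding': P(storm) = 0.7·0.0359 / (0.7·0.0359 + 0.2·0.9641) ≈ 0.1153
After a barometric reading='steady': P(storm) = 0.4·0.1153 / (0.4·0.1153 + 0.8·0.8847) ≈ 0.0612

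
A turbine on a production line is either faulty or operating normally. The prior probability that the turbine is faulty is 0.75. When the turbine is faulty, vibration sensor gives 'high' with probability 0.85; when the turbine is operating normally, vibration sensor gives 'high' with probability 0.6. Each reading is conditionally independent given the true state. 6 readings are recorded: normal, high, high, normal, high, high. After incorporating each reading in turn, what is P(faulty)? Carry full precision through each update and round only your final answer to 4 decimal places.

0.6295

Apply Bayes' rule sequentially, carrying P(faulty) forward.
After 'normal': P(faulty) = 0.15·0.7500 / (0.15·0.7500 + 0.4·0.2500) ≈ 0.5294
After 'high': P(faulty) = 0.85·0.5294 / (0.85·0.5294 + 0.6·0.4706) ≈ 0.6145
After 'high': P(faulty) = 0.85·0.6145 / (0.85·0.6145 + 0.6·0.3855) ≈ 0.6930
After 'normal': P(faulty) = 0.15·0.6930 / (0.15·0.6930 + 0.4·0.3070) ≈ 0.4585
After 'high': P(faulty) = 0.85·0.4585 / (0.85·0.4585 + 0.6·0.5415) ≈ 0.5453
After 'high': P(faulty) = 0.85·0.5453 / (0.85·0.5453 + 0.6·0.4547) ≈ 0.6295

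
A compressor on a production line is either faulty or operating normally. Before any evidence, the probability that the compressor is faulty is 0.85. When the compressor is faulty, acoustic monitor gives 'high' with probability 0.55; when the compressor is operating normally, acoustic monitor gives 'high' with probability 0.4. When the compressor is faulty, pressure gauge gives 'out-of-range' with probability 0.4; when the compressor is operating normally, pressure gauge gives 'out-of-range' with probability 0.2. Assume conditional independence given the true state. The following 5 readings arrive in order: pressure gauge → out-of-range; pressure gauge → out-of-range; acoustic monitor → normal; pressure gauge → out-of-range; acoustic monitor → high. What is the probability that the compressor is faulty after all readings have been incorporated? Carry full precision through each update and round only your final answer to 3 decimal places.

0.979

After pressure gauge='out-of-range': P(faulty) = 0.4·0.8500 / (0.4·0.8500 + 0.2·0.1500) ≈ 0.9189
After pressure gauge='out-of-range': P(faulty) = 0.4·0.9189 / (0.4·0.9189 + 0.2·0.0811) ≈ 0.9577
After acoustic monitor='normal': P(faulty) = 0.45·0.9577 / (0.45·0.9577 + 0.6·0.0423) ≈ 0.9444
After pressure gauge='out-of-range': P(faulty) = 0.4·0.9444 / (0.4·0.9444 + 0.2·0.0556) ≈ 0.9714
After acoustic monitor='high': P(faulty) = 0.55·0.9714 / (0.55·0.9714 + 0.4·0.0286) ≈ 0.9791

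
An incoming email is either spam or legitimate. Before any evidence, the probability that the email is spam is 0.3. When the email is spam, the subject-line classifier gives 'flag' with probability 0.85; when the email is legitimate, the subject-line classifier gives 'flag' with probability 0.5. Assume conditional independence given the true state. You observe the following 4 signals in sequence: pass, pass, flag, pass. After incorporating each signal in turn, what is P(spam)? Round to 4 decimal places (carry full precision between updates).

0.0193

After 'pass': P(spam) = 0.15·0.3000 / (0.15·0.3000 + 0.5·0.7000) ≈ 0.1139
After 'pass': P(spam) = 0.15·0.1139 / (0.15·0.1139 + 0.5·0.8861) ≈ 0.0371
After 'flag': P(spam) = 0.85·0.0371 / (0.85·0.0371 + 0.5·0.9629) ≈ 0.0615
After 'pass': P(spam) = 0.15·0.0615 / (0.15·0.0615 + 0.5·0.9385) ≈ 0.0193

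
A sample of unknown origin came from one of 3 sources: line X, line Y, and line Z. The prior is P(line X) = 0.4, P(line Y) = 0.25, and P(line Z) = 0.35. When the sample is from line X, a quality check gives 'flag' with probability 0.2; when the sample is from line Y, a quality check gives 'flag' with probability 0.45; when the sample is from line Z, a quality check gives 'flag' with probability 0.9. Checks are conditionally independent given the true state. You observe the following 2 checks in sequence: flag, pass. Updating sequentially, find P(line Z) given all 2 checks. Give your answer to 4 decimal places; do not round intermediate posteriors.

After 'flag': normaliser = 0.2·0.4000 + 0.45·0.2500 + 0.9·0.3500; P(line X) ≈ 0.1576, P(line Y) ≈ 0.2217, P(line Z) ≈ 0.6207
After 'pass': normaliser = 0.8·0.1576 + 0.55·0.2217 + 0.1·0.6207; P(line X) ≈ 0.4067, P(line Y) ≈ 0.3932, P(line Z) ≈ 0.2002

0.2002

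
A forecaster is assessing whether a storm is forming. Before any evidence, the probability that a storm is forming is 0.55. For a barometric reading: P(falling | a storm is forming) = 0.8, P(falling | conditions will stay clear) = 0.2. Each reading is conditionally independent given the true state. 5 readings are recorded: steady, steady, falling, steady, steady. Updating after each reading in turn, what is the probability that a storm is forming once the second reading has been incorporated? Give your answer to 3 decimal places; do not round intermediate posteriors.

Apply Bayes' rule sequentially, carrying P(storm) forward.
After 'steady': P(storm) = 0.2·0.5500 / (0.2·0.5500 + 0.8·0.4500) ≈ 0.2340
After 'steady': P(storm) = 0.2·0.2340 / (0.2·0.2340 + 0.8·0.7660) ≈ 0.0710

0.071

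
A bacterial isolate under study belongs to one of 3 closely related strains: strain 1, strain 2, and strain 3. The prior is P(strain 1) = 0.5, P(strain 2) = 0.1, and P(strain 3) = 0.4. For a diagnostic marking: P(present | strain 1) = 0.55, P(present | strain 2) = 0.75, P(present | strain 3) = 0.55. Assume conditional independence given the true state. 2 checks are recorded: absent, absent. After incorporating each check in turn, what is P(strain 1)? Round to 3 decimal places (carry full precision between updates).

0.537

After 'absent': normaliser = 0.45·0.5000 + 0.25·0.1000 + 0.45·0.4000; P(strain 1) ≈ 0.5233, P(strain 2) ≈ 0.0581, P(strain 3) ≈ 0.4186
After 'absent': normaliser = 0.45·0.5233 + 0.25·0.0581 + 0.45·0.4186; P(strain 1) ≈ 0.5371, P(strain 2) ≈ 0.0332, P(strain 3) ≈ 0.4297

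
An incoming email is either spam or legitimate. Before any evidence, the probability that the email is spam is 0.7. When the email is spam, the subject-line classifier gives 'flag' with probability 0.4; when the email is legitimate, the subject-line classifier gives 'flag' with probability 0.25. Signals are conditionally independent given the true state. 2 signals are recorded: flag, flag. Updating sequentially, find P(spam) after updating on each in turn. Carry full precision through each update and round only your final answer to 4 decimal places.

0.8566

After 'flag': P(spam) = 0.4·0.7000 / (0.4·0.7000 + 0.25·0.3000) ≈ 0.7887
After 'flag': P(spam) = 0.4·0.7887 / (0.4·0.7887 + 0.25·0.2113) ≈ 0.8566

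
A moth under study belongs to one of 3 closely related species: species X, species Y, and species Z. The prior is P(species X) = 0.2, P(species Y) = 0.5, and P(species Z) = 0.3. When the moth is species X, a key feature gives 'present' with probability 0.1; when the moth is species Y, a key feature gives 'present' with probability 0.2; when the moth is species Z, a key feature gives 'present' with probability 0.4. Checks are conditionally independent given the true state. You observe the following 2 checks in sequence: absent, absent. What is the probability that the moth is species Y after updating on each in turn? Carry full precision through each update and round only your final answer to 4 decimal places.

0.5424

After 'absent': normaliser = 0.9·0.2000 + 0.8·0.5000 + 0.6·0.3000; P(species X) ≈ 0.2368, P(species Y) ≈ 0.5263, P(species Z) ≈ 0.2368
After 'absent': normaliser = 0.9·0.2368 + 0.8·0.5263 + 0.6·0.2368; P(species X) ≈ 0.2746, P(species Y) ≈ 0.5424, P(species Z) ≈ 0.1831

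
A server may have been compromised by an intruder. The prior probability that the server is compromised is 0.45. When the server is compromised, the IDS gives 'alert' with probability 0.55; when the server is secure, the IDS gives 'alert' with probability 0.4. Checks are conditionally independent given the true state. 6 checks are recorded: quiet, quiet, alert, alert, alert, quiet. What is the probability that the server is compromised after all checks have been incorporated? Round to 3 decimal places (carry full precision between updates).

0.473

After 'quiet': P(compromised) = 0.45·0.4500 / (0.45·0.4500 + 0.6·0.5500) ≈ 0.3803
After 'quiet': P(compromised) = 0.45·0.3803 / (0.45·0.3803 + 0.6·0.6197) ≈ 0.3152
After 'alert': P(compromised) = 0.55·0.3152 / (0.55·0.3152 + 0.4·0.6848) ≈ 0.3876
After 'alert': P(compromised) = 0.55·0.3876 / (0.55·0.3876 + 0.4·0.6124) ≈ 0.4653
After 'alert': P(compromised) = 0.55·0.4653 / (0.55·0.4653 + 0.4·0.5347) ≈ 0.5447
After 'quiet': P(compromised) = 0.45·0.5447 / (0.45·0.5447 + 0.6·0.4553) ≈ 0.4729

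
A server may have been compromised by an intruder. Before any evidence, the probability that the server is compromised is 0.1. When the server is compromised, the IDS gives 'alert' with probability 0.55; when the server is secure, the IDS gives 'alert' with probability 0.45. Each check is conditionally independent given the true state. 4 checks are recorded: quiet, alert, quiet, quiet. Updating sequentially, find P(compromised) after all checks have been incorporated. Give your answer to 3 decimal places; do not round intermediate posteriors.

Apply Bayes' rule sequentially, carrying P(compromised) forward.
After 'quiet': P(compromised) = 0.45·0.1000 / (0.45·0.1000 + 0.55·0.9000) ≈ 0.0833
After 'alert': P(compromised) = 0.55·0.0833 / (0.55·0.0833 + 0.45·0.9167) ≈ 0.1000
After 'quiet': P(compromised) = 0.45·0.1000 / (0.45·0.1000 + 0.55·0.9000) ≈ 0.0833
After 'quiet': P(compromised) = 0.45·0.0833 / (0.45·0.0833 + 0.55·0.9167) ≈ 0.0692

0.069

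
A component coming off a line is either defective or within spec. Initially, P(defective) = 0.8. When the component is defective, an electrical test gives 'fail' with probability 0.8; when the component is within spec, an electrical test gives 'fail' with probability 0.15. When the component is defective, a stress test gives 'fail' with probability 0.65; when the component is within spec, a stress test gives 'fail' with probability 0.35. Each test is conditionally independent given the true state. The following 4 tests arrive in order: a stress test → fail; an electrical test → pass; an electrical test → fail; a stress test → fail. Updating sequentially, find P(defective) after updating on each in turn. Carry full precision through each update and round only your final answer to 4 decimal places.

After a stress test='fail': P(defective) = 0.65·0.8000 / (0.65·0.8000 + 0.35·0.2000) ≈ 0.8814
After an electrical test='pass': P(defective) = 0.2·0.8814 / (0.2·0.8814 + 0.85·0.1186) ≈ 0.6361
After an electrical test='fail': P(defective) = 0.8·0.6361 / (0.8·0.6361 + 0.15·0.3639) ≈ 0.9031
After a stress test='fail': P(defective) = 0.65·0.9031 / (0.65·0.9031 + 0.35·0.0969) ≈ 0.9454

0.9454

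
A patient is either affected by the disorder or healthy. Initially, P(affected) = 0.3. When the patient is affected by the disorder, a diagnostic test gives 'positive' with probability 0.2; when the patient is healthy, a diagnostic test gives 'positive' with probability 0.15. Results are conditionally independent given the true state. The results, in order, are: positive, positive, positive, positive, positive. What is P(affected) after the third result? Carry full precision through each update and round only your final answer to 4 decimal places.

After 'positive': P(affected) = 0.2·0.3000 / (0.2·0.3000 + 0.15·0.7000) ≈ 0.3636
After 'positive': P(affected) = 0.2·0.3636 / (0.2·0.3636 + 0.15·0.6364) ≈ 0.4324
After 'positive': P(affected) = 0.2·0.4324 / (0.2·0.4324 + 0.15·0.5676) ≈ 0.5039

0.5039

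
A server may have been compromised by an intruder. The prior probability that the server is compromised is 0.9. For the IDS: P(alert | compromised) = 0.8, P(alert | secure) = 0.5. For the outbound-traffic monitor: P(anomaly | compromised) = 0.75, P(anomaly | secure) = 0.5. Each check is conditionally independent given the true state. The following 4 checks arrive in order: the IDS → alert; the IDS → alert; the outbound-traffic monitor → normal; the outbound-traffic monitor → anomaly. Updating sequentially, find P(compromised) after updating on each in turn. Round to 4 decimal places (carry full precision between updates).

After the IDS='alert': P(compromised) = 0.8·0.9000 / (0.8·0.9000 + 0.5·0.1000) ≈ 0.9351
After the IDS='alert': P(compromised) = 0.8·0.9351 / (0.8·0.9351 + 0.5·0.0649) ≈ 0.9584
After the outbound-traffic monitor='normal': P(compromised) = 0.25·0.9584 / (0.25·0.9584 + 0.5·0.0416) ≈ 0.9201
After the outbound-traffic monitor='anomaly': P(compromised) = 0.75·0.9201 / (0.75·0.9201 + 0.5·0.0799) ≈ 0.9453

0.9453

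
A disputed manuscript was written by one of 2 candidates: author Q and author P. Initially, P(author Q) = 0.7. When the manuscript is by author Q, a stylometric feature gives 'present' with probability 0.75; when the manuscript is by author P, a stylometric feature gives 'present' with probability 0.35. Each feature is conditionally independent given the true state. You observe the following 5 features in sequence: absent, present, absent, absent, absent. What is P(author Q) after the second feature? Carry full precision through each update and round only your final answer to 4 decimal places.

After 'absent': P(author Q) = 0.25·0.7000 / (0.25·0.7000 + 0.65·0.3000) ≈ 0.4730
After 'present': P(author Q) = 0.75·0.4730 / (0.75·0.4730 + 0.35·0.5270) ≈ 0.6579

0.6579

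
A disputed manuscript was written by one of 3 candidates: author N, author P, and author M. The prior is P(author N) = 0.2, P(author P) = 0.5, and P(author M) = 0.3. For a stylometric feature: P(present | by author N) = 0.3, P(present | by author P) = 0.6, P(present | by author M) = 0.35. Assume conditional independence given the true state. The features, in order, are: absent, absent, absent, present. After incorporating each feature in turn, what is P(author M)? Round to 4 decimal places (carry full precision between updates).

0.4202

After 'absent': normaliser = 0.7·0.2000 + 0.4·0.5000 + 0.65·0.3000; P(author N) ≈ 0.2617, P(author P) ≈ 0.3738, P(author M) ≈ 0.3645
After 'absent': normaliser = 0.7·0.2617 + 0.4·0.3738 + 0.65·0.3645; P(author N) ≈ 0.3216, P(author P) ≈ 0.2625, P(author M) ≈ 0.4159
After 'absent': normaliser = 0.7·0.3216 + 0.4·0.2625 + 0.65·0.4159; P(author N) ≈ 0.3749, P(author P) ≈ 0.1749, P(author M) ≈ 0.4502
After 'present': normaliser = 0.3·0.3749 + 0.6·0.1749 + 0.35·0.4502; P(author N) ≈ 0.2999, P(author P) ≈ 0.2798, P(author M) ≈ 0.4202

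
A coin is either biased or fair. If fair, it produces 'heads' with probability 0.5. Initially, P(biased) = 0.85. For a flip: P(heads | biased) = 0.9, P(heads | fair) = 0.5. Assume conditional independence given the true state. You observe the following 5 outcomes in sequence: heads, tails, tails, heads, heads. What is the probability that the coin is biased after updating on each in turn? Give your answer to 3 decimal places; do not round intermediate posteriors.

After 'heads': P(biased) = 0.9·0.8500 / (0.9·0.8500 + 0.5·0.1500) ≈ 0.9107
After 'tails': P(biased) = 0.1·0.9107 / (0.1·0.9107 + 0.5·0.0893) ≈ 0.6711
After 'tails': P(biased) = 0.1·0.6711 / (0.1·0.6711 + 0.5·0.3289) ≈ 0.2898
After 'heads': P(biased) = 0.9·0.2898 / (0.9·0.2898 + 0.5·0.7102) ≈ 0.4234
After 'heads': P(biased) = 0.9·0.4234 / (0.9·0.4234 + 0.5·0.5766) ≈ 0.5693

0.569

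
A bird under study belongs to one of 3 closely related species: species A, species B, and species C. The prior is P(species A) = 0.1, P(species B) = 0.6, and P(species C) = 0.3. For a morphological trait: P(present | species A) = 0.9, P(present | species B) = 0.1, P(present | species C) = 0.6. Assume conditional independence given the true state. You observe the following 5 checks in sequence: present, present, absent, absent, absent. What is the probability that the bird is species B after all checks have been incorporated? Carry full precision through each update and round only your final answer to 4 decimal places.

0.3848

After 'present': normaliser = 0.9·0.1000 + 0.1·0.6000 + 0.6·0.3000; P(species A) ≈ 0.2727, P(species B) ≈ 0.1818, P(species C) ≈ 0.5455
After 'present': normaliser = 0.9·0.2727 + 0.1·0.1818 + 0.6·0.5455; P(species A) ≈ 0.4154, P(species B) ≈ 0.0308, P(species C) ≈ 0.5538
After 'absent': normaliser = 0.1·0.4154 + 0.9·0.0308 + 0.4·0.5538; P(species A) ≈ 0.1429, P(species B) ≈ 0.0952, P(species C) ≈ 0.7619
After 'absent': normaliser = 0.1·0.1429 + 0.9·0.0952 + 0.4·0.7619; P(species A) ≈ 0.0353, P(species B) ≈ 0.2118, P(species C) ≈ 0.7529
After 'absent': normaliser = 0.1·0.0353 + 0.9·0.2118 + 0.4·0.7529; P(species A) ≈ 0.0071, P(species B) ≈ 0.3848, P(species C) ≈ 0.6081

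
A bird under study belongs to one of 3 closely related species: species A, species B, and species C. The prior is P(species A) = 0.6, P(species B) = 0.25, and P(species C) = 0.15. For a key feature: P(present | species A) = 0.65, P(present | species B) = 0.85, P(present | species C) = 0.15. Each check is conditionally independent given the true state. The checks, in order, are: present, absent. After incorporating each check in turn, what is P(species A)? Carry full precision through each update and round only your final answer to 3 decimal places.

0.728

After 'present': normaliser = 0.65·0.6000 + 0.85·0.2500 + 0.15·0.1500; P(species A) ≈ 0.6240, P(species B) ≈ 0.3400, P(species C) ≈ 0.0360
After 'absent': normaliser = 0.35·0.6240 + 0.15·0.3400 + 0.85·0.0360; P(species A) ≈ 0.7280, P(species B) ≈ 0.1700, P(species C) ≈ 0.1020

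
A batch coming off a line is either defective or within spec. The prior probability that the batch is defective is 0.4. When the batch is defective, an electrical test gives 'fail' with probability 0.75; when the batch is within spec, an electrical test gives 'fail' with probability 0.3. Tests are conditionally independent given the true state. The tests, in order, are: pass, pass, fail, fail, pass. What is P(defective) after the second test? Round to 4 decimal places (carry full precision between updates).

0.0784

After 'pass': P(defective) = 0.25·0.4000 / (0.25·0.4000 + 0.7·0.6000) ≈ 0.1923
After 'pass': P(defective) = 0.25·0.1923 / (0.25·0.1923 + 0.7·0.8077) ≈ 0.0784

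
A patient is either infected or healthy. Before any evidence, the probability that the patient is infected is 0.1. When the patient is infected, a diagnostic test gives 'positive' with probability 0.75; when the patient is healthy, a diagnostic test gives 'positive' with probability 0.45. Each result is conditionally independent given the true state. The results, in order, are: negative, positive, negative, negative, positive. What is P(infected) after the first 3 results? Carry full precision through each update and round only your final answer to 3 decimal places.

Apply Bayes' rule sequentially, carrying P(infected) forward.
After 'negative': P(infected) = 0.25·0.1000 / (0.25·0.1000 + 0.55·0.9000) ≈ 0.0481
After 'positive': P(infected) = 0.75·0.0481 / (0.75·0.0481 + 0.45·0.9519) ≈ 0.0776
After 'negative': P(infected) = 0.25·0.0776 / (0.25·0.0776 + 0.55·0.9224) ≈ 0.0369

0.037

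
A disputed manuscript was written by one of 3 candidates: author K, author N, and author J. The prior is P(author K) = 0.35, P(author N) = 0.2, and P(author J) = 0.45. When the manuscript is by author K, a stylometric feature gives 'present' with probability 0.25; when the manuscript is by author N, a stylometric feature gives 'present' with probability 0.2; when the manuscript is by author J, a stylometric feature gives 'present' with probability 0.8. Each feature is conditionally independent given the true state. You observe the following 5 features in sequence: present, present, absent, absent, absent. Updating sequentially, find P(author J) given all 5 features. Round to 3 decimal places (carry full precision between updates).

0.147

Apply Bayes' rule sequentially, carrying P(author J) forward.
After 'present': normaliser = 0.25·0.3500 + 0.2·0.2000 + 0.8·0.4500; P(author K) ≈ 0.1795, P(author N) ≈ 0.0821, P(author J) ≈ 0.7385
After 'present': normaliser = 0.25·0.1795 + 0.2·0.0821 + 0.8·0.7385; P(author K) ≈ 0.0688, P(author N) ≈ 0.0252, P(author J) ≈ 0.9060
After 'absent': normaliser = 0.75·0.0688 + 0.8·0.0252 + 0.2·0.9060; P(author K) ≈ 0.2040, P(author N) ≈ 0.0796, P(author J) ≈ 0.7164
After 'absent': normaliser = 0.75·0.2040 + 0.8·0.0796 + 0.2·0.7164; P(author K) ≈ 0.4251, P(author N) ≈ 0.1769, P(author J) ≈ 0.3980
After 'absent': normaliser = 0.75·0.4251 + 0.8·0.1769 + 0.2·0.3980; P(author K) ≈ 0.5905, P(author N) ≈ 0.2621, P(author J) ≈ 0.1474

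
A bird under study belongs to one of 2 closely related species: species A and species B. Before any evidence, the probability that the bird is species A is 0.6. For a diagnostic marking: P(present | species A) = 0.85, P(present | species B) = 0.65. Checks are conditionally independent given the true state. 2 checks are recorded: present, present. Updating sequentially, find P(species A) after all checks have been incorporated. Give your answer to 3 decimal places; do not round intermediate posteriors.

After 'present': P(species A) = 0.85·0.6000 / (0.85·0.6000 + 0.65·0.4000) ≈ 0.6623
After 'present': P(species A) = 0.85·0.6623 / (0.85·0.6623 + 0.65·0.3377) ≈ 0.7195

0.720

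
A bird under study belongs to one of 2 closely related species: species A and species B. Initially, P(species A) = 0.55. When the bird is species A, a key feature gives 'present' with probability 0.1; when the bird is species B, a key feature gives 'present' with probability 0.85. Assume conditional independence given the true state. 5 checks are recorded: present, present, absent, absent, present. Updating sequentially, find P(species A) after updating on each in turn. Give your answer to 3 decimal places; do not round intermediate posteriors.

0.067

After 'present': P(species A) = 0.1·0.5500 / (0.1·0.5500 + 0.85·0.4500) ≈ 0.1257
After 'present': P(species A) = 0.1·0.1257 / (0.1·0.1257 + 0.85·0.8743) ≈ 0.0166
After 'absent': P(species A) = 0.9·0.0166 / (0.9·0.0166 + 0.15·0.9834) ≈ 0.0921
After 'absent': P(species A) = 0.9·0.0921 / (0.9·0.0921 + 0.15·0.9079) ≈ 0.3785
After 'present': P(species A) = 0.1·0.3785 / (0.1·0.3785 + 0.85·0.6215) ≈ 0.0669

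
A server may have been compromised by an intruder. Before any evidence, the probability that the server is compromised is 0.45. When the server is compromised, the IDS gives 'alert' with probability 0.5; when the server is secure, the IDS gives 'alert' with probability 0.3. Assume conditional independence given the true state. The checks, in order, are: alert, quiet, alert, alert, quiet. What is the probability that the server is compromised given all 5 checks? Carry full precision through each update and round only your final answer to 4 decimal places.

0.6590

Apply Bayes' rule sequentially, carrying P(compromised) forward.
After 'alert': P(compromised) = 0.5·0.4500 / (0.5·0.4500 + 0.3·0.5500) ≈ 0.5769
After 'quiet': P(compromised) = 0.5·0.5769 / (0.5·0.5769 + 0.7·0.4231) ≈ 0.4934
After 'alert': P(compromised) = 0.5·0.4934 / (0.5·0.4934 + 0.3·0.5066) ≈ 0.6188
After 'alert': P(compromised) = 0.5·0.6188 / (0.5·0.6188 + 0.3·0.3812) ≈ 0.7301
After 'quiet': P(compromised) = 0.5·0.7301 / (0.5·0.7301 + 0.7·0.2699) ≈ 0.6590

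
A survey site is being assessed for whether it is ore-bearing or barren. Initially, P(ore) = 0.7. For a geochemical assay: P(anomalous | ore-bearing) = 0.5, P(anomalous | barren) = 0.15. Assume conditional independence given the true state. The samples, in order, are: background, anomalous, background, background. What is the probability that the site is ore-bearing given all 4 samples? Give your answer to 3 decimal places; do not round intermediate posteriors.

0.613

After 'background': P(ore) = 0.5·0.7000 / (0.5·0.7000 + 0.85·0.3000) ≈ 0.5785
After 'anomalous': P(ore) = 0.5·0.5785 / (0.5·0.5785 + 0.15·0.4215) ≈ 0.8206
After 'background': P(ore) = 0.5·0.8206 / (0.5·0.8206 + 0.85·0.1794) ≈ 0.7291
After 'background': P(ore) = 0.5·0.7291 / (0.5·0.7291 + 0.85·0.2709) ≈ 0.6129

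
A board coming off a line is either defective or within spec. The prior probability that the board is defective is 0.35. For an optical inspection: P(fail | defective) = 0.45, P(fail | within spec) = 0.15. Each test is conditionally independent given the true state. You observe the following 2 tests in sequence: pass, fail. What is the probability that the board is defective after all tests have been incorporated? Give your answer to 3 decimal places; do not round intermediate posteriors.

Each posterior becomes the prior for the next update.
After 'pass': P(defective) = 0.55·0.3500 / (0.55·0.3500 + 0.85·0.6500) ≈ 0.2584
After 'fail': P(defective) = 0.45·0.2584 / (0.45·0.2584 + 0.15·0.7416) ≈ 0.5111

0.511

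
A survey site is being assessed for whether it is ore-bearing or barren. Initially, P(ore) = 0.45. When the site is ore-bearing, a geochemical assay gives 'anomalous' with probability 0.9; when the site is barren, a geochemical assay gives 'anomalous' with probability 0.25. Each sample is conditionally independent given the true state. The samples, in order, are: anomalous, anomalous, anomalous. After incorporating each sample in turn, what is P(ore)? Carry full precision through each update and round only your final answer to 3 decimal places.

After 'anomalous': P(ore) = 0.9·0.4500 / (0.9·0.4500 + 0.25·0.5500) ≈ 0.7465
After 'anomalous': P(ore) = 0.9·0.7465 / (0.9·0.7465 + 0.25·0.2535) ≈ 0.9138
After 'anomalous': P(ore) = 0.9·0.9138 / (0.9·0.9138 + 0.25·0.0862) ≈ 0.9745

0.974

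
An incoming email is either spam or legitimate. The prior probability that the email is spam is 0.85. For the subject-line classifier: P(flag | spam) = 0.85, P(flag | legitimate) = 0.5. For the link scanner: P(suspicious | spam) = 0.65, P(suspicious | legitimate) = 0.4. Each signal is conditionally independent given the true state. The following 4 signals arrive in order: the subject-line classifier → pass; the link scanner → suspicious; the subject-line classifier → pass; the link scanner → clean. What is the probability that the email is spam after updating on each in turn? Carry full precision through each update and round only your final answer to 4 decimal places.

After the subject-line classifier='pass': P(spam) = 0.15·0.8500 / (0.15·0.8500 + 0.5·0.1500) ≈ 0.6296
After the link scanner='suspicious': P(spam) = 0.65·0.6296 / (0.65·0.6296 + 0.4·0.3704) ≈ 0.7342
After the subject-line classifier='pass': P(spam) = 0.15·0.7342 / (0.15·0.7342 + 0.5·0.2658) ≈ 0.4532
After the link scanner='clean': P(spam) = 0.35·0.4532 / (0.35·0.4532 + 0.6·0.5468) ≈ 0.3259

0.3259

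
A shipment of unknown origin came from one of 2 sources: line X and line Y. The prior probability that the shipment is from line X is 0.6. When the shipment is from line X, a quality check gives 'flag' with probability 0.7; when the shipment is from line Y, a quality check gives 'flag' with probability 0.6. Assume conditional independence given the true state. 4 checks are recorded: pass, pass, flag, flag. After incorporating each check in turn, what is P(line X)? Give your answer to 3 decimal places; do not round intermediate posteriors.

0.535

After 'pass': P(line X) = 0.3·0.6000 / (0.3·0.6000 + 0.4·0.4000) ≈ 0.5294
After 'pass': P(line X) = 0.3·0.5294 / (0.3·0.5294 + 0.4·0.4706) ≈ 0.4576
After 'flag': P(line X) = 0.7·0.4576 / (0.7·0.4576 + 0.6·0.5424) ≈ 0.4961
After 'flag': P(line X) = 0.7·0.4961 / (0.7·0.4961 + 0.6·0.5039) ≈ 0.5345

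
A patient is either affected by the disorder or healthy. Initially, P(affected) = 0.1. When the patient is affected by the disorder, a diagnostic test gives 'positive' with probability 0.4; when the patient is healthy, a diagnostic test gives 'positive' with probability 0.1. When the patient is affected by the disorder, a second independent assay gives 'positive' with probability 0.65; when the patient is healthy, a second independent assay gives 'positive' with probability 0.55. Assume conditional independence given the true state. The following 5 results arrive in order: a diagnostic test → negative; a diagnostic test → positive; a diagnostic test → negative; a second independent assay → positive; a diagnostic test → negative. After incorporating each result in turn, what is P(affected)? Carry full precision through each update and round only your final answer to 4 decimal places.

0.1347

Each posterior becomes the prior for the next update.
After a diagnostic test='negative': P(affected) = 0.6·0.1000 / (0.6·0.1000 + 0.9·0.9000) ≈ 0.0690
After a diagnostic test='positive': P(affected) = 0.4·0.0690 / (0.4·0.0690 + 0.1·0.9310) ≈ 0.2286
After a diagnostic test='negative': P(affected) = 0.6·0.2286 / (0.6·0.2286 + 0.9·0.7714) ≈ 0.1649
After a second independent assay='positive': P(affected) = 0.65·0.1649 / (0.65·0.1649 + 0.55·0.8351) ≈ 0.1893
After a diagnostic test='negative': P(affected) = 0.6·0.1893 / (0.6·0.1893 + 0.9·0.8107) ≈ 0.1347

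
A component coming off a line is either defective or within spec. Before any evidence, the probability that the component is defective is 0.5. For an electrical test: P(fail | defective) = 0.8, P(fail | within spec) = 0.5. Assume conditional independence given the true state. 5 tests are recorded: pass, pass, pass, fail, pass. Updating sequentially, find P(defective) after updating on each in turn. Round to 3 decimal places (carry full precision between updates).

After 'pass': P(defective) = 0.2·0.5000 / (0.2·0.5000 + 0.5·0.5000) ≈ 0.2857
After 'pass': P(defective) = 0.2·0.2857 / (0.2·0.2857 + 0.5·0.7143) ≈ 0.1379
After 'pass': P(defective) = 0.2·0.1379 / (0.2·0.1379 + 0.5·0.8621) ≈ 0.0602
After 'fail': P(defective) = 0.8·0.0602 / (0.8·0.0602 + 0.5·0.9398) ≈ 0.0929
After 'pass': P(defective) = 0.2·0.0929 / (0.2·0.0929 + 0.5·0.9071) ≈ 0.0393

0.039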